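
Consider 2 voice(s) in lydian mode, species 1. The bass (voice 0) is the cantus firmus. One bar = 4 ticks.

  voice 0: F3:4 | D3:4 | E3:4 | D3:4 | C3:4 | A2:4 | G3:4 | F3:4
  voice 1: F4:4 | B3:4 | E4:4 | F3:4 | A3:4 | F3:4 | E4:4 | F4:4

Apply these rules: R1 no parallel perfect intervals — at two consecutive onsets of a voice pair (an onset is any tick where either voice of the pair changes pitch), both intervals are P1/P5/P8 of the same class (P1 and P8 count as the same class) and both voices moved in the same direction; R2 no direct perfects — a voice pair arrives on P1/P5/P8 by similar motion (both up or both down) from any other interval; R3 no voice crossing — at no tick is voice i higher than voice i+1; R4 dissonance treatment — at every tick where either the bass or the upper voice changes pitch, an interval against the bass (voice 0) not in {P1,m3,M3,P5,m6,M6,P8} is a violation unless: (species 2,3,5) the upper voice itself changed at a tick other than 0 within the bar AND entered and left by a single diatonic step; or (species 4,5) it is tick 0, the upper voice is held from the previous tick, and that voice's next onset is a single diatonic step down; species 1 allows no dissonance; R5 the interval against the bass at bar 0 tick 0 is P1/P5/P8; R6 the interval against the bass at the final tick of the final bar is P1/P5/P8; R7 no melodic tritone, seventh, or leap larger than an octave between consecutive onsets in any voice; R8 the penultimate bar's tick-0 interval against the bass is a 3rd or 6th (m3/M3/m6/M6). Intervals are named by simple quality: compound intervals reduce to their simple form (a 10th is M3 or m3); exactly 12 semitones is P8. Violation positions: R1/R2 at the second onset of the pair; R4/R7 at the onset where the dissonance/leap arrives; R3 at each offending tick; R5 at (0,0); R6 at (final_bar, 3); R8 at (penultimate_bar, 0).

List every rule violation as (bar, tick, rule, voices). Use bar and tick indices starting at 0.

bar 0: v0=F3 v1=F4 downbeat P8
bar 1: v0=D3 v1=B3 downbeat M6
bar 2: v0=E3 v1=E4 downbeat P8
bar 3: v0=D3 v1=F3 downbeat m3
bar 4: v0=C3 v1=A3 downbeat M6
bar 5: v0=A2 v1=F3 downbeat m6
bar 6: v0=G3 v1=E4 downbeat M6
bar 7: v0=F3 v1=F4 downbeat P8
  -> R7 @ bar 1 tick 0 v(1,): F4->B3 leap 6st
  -> R2 @ bar 2 tick 0 v(0, 1): D3/B3 M6 -> E3/E4 P8 similar
  -> R7 @ bar 3 tick 0 v(1,): E4->F3 leap 11st
  -> R7 @ bar 6 tick 0 v(0,): A2->G3 leap 10st
  -> R7 @ bar 6 tick 0 v(1,): F3->E4 leap 11st

(1, 0, R7, (1,))
(2, 0, R2, (0, 1))
(3, 0, R7, (1,))
(6, 0, R7, (0,))
(6, 0, R7, (1,))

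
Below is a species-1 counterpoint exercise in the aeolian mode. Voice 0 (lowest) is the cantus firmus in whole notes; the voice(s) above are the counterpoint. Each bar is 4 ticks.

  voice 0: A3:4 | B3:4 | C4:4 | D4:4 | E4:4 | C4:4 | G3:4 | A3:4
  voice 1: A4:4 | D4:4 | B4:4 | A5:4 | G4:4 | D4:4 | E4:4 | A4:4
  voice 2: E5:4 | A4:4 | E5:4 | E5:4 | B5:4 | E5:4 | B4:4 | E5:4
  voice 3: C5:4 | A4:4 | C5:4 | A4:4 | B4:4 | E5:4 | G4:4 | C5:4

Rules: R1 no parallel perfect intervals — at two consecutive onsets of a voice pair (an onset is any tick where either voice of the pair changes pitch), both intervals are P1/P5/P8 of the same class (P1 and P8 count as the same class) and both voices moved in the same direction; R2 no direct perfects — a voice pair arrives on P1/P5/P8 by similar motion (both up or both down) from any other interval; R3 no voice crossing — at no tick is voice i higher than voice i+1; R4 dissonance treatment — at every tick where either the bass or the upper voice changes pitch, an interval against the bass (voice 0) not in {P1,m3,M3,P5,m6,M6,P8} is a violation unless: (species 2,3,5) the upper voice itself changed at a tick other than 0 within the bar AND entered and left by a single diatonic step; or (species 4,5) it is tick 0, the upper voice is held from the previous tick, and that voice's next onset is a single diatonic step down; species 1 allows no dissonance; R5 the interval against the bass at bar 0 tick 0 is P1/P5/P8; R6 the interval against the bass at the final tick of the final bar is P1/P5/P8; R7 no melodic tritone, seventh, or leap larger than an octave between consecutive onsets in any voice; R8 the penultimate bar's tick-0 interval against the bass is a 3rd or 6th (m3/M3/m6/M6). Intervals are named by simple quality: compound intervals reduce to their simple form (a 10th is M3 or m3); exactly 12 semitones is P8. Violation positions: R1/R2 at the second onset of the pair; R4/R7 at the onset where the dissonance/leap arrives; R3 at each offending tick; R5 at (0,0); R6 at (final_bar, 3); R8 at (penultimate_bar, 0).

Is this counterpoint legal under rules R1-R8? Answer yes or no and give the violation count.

bar 0: v0=A3 v1=A4 v2=E5 v3=C5 (m3)
bar 1: v0=B3 v1=D4 v2=A4 v3=A4 (m7)
bar 2: v0=C4 v1=B4 v2=E5 v3=C5 (P8)
bar 3: v0=D4 v1=A5 v2=E5 v3=A4 (P5)
bar 4: v0=E4 v1=G4 v2=B5 v3=B4 (P5)
bar 5: v0=C4 v1=D4 v2=E5 v3=E5 (M3)
bar 6: v0=G3 v1=E4 v2=B4 v3=G4 (P8)
bar 7: v0=A3 v1=A4 v2=E5 v3=C5 (m3)
  R3 @ bar0.0: E5 above C5
  R5 @ bar0.0: opens on m3
  R3 @ bar0.1: E5 above C5
  R3 @ bar0.2: E5 above C5
  R3 @ bar0.3: E5 above C5
  R1 @ bar1.0: A4/E5 P5 -> D4/A4 P5 similar
  R2 @ bar1.0: A4/C5 m3 -> D4/A4 P5 similar
  R2 @ bar1.0: E5/C5 M3 -> A4/A4 P1 similar
  R4 @ bar1.0: B3/A4 m7 untreated
  R4 @ bar1.0: B3/A4 m7 untreated
  R2 @ bar2.0: B3/A4 m7 -> C4/C5 P8 similar
  R3 @ bar2.0: E5 above C5
  R4 @ bar2.0: C4/B4 M7 untreated
  R3 @ bar2.1: E5 above C5
  R3 @ bar2.2: E5 above C5
  R3 @ bar2.3: E5 above C5
  R2 @ bar3.0: C4/B4 M7 -> D4/A5 P5 similar
  R3 @ bar3.0: A5 above E5
  R3 @ bar3.0: E5 above A4
  R4 @ bar3.0: D4/E5 M2 untreated
  R7 @ bar3.0: B4->A5 leap 10st
  R3 @ bar3.1: A5 above E5
  R3 @ bar3.1: E5 above A4
  R3 @ bar3.2: A5 above E5
  R3 @ bar3.2: E5 above A4
  R3 @ bar3.3: A5 above E5
  R3 @ bar3.3: E5 above A4
  R1 @ bar4.0: D4/A4 P5 -> E4/B4 P5 similar
  R2 @ bar4.0: D4/E5 M2 -> E4/B5 P5 similar
  R2 @ bar4.0: E5/A4 P5 -> B5/B4 P8 similar
  R3 @ bar4.0: B5 above B4
  R7 @ bar4.0: A5->G4 leap 14st
  R3 @ bar4.1: B5 above B4
  R3 @ bar4.2: B5 above B4
  R3 @ bar4.3: B5 above B4
  R4 @ bar5.0: C4/D4 M2 untreated
  R2 @ bar6.0: C4/E5 M3 -> G3/G4 P8 similar
  R3 @ bar6.0: B4 above G4
  R8 @ bar6.0: penult P8 not 3rd/6th
  R3 @ bar6.1: B4 above G4
  R3 @ bar6.2: B4 above G4
  R3 @ bar6.3: B4 above G4
  R1 @ bar7.0: E4/B4 P5 -> A4/E5 P5 similar
  R2 @ bar7.0: G3/E4 M6 -> A3/A4 P8 similar
  R2 @ bar7.0: G3/B4 M3 -> A3/E5 P5 similar
  R3 @ bar7.0: E5 above C5
  R3 @ bar7.1: E5 above C5
  R3 @ bar7.2: E5 above C5
  R3 @ bar7.3: E5 above C5
  R6 @ bar7.3: closes on m3

No (50 violations)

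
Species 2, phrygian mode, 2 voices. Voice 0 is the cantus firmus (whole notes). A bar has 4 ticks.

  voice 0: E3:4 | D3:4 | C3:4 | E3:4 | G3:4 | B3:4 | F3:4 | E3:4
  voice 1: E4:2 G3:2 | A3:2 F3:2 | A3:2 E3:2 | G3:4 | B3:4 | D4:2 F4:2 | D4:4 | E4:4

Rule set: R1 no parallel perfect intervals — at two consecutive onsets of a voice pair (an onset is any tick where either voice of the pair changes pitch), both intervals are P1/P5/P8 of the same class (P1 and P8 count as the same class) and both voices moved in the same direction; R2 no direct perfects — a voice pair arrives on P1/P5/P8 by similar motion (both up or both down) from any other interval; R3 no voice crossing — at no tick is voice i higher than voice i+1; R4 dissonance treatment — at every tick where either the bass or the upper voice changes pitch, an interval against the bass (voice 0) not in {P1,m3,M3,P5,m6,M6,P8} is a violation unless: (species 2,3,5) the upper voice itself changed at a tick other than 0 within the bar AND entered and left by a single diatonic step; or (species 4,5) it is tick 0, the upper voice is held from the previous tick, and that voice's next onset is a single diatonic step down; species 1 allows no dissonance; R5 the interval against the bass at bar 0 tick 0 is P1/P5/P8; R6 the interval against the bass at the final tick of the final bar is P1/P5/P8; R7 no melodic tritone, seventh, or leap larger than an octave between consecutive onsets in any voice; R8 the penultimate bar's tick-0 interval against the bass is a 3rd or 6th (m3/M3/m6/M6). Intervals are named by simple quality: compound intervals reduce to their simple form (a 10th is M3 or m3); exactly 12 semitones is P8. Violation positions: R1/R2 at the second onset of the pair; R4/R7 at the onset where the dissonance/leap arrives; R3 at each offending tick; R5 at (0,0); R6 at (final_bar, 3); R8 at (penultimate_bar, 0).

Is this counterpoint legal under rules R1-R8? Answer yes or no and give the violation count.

No (2 violations)

bar 0: v0=E3 v1=E4 (P8)
bar 1: v0=D3 v1=A3 (P5)
bar 2: v0=C3 v1=A3 (M6)
bar 3: v0=E3 v1=G3 (m3)
bar 4: v0=G3 v1=B3 (M3)
bar 5: v0=B3 v1=D4 (m3)
bar 6: v0=F3 v1=D4 (M6)
bar 7: v0=E3 v1=E4 (P8)
  R4 @ bar5.2: B3/F4 TT untreated
  R7 @ bar6.0: B3->F3 leap 6st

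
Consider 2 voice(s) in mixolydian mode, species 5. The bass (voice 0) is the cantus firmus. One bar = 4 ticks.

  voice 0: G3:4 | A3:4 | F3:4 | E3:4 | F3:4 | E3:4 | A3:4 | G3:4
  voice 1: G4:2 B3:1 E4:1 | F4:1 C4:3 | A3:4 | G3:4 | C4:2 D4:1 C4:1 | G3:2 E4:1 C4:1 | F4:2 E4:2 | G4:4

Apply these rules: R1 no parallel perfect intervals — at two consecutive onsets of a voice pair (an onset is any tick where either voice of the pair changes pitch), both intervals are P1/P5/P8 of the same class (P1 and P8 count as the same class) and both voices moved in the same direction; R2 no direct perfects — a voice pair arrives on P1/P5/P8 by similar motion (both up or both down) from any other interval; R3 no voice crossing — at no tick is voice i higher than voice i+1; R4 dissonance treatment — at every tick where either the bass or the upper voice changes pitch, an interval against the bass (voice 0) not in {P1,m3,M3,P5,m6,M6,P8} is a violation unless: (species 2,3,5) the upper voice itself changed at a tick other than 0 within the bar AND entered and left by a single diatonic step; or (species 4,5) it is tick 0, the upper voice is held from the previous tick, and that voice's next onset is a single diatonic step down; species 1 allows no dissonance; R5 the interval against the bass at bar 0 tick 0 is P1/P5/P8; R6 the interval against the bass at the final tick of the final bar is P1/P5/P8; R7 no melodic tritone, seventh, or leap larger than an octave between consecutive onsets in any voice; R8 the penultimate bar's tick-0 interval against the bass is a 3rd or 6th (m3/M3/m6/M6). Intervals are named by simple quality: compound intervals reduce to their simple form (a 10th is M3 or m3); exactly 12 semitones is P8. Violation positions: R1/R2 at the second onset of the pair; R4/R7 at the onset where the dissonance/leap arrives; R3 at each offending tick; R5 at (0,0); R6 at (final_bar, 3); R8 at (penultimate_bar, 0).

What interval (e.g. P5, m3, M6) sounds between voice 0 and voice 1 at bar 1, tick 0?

m6

voice 0=A3 voice 1=F4 -> m6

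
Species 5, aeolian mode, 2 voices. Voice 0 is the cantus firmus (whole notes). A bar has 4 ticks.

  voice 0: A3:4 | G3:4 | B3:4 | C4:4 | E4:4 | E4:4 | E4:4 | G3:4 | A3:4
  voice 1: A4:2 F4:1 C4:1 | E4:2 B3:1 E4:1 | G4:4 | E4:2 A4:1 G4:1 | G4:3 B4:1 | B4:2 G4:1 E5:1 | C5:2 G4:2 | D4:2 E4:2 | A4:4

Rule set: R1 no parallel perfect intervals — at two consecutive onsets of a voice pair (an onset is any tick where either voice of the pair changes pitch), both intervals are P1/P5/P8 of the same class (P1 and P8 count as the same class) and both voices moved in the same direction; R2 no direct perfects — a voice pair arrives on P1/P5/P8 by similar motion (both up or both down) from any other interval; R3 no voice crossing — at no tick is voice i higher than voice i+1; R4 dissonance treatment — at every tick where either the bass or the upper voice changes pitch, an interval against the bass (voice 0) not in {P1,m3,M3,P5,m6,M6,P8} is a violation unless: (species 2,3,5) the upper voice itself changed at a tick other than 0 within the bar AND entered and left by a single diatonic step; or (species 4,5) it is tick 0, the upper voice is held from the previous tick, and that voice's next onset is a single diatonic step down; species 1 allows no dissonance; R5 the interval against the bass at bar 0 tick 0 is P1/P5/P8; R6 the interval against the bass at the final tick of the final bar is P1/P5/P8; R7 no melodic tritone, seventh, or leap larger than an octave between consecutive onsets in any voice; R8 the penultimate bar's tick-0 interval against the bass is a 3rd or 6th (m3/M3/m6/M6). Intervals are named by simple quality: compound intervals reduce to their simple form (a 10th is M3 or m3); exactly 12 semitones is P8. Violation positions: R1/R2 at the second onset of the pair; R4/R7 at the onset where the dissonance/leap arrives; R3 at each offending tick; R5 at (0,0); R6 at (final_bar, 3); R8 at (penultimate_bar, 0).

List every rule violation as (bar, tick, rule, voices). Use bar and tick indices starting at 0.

(7, 0, R2, (0, 1))
(7, 0, R8, (0, 1))
(8, 0, R2, (0, 1))

bar 0: v0=A3 v1=A4 downbeat P8
bar 1: v0=G3 v1=E4 downbeat M6
bar 2: v0=B3 v1=G4 downbeat m6
bar 3: v0=C4 v1=E4 downbeat M3
bar 4: v0=E4 v1=G4 downbeat m3
bar 5: v0=E4 v1=B4 downbeat P5
bar 6: v0=E4 v1=C5 downbeat m6
bar 7: v0=G3 v1=D4 downbeat P5
bar 8: v0=A3 v1=A4 downbeat P8
  -> R2 @ bar 7 tick 0 v(0, 1): E4/G4 m3 -> G3/D4 P5 similar
  -> R8 @ bar 7 tick 0 v(0, 1): penult P5 not 3rd/6th
  -> R2 @ bar 8 tick 0 v(0, 1): G3/E4 M6 -> A3/A4 P8 similar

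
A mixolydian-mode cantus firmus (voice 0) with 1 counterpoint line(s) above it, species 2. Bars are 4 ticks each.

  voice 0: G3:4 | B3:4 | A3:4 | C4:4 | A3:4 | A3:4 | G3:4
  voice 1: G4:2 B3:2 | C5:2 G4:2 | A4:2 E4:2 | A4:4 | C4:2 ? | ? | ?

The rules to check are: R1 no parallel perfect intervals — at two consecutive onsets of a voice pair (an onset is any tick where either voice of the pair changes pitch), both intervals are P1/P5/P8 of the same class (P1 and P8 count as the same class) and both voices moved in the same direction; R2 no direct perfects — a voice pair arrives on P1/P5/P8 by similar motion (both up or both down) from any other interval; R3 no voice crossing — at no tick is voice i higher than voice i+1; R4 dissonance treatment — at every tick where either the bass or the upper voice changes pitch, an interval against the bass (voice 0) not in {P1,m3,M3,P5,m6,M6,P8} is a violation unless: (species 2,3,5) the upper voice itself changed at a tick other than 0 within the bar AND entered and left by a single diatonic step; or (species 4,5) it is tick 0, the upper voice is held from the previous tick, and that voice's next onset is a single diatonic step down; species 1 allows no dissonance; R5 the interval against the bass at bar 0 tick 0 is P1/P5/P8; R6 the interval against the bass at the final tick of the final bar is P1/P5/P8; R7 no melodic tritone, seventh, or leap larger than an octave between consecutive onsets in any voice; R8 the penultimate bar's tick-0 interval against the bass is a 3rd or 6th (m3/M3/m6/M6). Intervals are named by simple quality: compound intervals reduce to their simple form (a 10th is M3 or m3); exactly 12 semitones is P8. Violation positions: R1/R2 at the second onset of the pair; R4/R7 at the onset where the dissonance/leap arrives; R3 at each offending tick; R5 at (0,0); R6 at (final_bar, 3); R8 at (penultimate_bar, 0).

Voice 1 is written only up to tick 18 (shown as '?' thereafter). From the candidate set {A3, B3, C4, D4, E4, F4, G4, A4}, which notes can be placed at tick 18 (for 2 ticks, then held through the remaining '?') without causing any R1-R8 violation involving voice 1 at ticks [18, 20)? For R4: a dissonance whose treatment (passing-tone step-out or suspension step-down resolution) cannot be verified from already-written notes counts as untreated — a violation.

{A3, A4, C4, E4, F4}

A3: legal
B3: violates R4
C4: legal
D4: violates R4
E4: legal
F4: legal
G4: violates R4
A4: legal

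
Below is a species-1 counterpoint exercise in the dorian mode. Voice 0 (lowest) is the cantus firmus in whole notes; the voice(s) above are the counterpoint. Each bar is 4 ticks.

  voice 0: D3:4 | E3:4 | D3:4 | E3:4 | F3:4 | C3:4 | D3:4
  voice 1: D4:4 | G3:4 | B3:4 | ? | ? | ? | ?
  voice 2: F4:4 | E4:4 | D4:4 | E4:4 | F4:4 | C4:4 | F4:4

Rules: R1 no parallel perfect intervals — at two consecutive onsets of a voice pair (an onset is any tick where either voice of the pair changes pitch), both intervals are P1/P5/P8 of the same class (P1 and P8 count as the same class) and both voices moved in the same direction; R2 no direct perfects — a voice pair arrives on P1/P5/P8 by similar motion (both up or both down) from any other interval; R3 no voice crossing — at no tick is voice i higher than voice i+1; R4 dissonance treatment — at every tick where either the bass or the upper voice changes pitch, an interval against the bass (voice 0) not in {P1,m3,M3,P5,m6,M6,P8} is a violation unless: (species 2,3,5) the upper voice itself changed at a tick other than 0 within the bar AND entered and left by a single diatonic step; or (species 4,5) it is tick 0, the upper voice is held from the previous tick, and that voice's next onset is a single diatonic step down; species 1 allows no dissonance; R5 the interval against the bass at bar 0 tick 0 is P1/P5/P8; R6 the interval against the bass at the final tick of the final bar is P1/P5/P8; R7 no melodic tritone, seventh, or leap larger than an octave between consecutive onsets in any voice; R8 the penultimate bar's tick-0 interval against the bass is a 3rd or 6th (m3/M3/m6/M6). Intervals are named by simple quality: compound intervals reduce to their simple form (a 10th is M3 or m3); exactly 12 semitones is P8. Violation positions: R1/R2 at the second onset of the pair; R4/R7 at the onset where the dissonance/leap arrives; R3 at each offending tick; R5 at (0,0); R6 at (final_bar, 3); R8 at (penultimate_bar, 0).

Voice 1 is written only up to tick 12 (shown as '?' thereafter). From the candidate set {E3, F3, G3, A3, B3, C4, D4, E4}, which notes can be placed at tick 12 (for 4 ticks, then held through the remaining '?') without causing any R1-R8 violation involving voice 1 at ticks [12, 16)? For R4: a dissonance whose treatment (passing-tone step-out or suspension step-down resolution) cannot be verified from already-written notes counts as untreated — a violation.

{B3, C4, E3, G3}

E3: legal
F3: violates R4,R7
G3: legal
A3: violates R4
B3: legal
C4: legal
D4: violates R4
E4: violates R2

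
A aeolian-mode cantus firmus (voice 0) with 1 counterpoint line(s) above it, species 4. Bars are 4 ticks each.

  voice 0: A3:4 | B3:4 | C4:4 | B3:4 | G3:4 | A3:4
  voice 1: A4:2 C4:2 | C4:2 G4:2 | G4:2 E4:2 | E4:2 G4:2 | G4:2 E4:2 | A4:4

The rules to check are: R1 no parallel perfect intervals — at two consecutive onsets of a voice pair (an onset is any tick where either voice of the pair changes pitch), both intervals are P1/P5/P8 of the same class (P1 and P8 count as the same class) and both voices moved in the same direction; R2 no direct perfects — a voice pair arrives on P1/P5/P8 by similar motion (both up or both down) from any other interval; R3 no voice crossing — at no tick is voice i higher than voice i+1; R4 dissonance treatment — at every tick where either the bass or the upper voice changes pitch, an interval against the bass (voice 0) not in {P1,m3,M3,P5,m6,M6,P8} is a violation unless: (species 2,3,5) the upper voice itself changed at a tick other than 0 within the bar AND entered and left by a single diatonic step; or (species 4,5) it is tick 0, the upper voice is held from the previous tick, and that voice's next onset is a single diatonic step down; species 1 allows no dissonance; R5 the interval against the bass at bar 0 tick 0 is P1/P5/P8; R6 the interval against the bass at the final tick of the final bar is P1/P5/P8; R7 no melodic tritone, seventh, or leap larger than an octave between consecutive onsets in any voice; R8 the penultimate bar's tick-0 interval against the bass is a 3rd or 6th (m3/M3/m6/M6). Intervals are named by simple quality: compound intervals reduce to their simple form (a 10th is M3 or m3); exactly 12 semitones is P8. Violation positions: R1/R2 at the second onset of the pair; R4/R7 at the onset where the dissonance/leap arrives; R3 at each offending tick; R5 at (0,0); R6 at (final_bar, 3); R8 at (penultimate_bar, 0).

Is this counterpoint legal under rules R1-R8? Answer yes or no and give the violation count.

bar 0: v0=A3 v1=A4 (P8)
bar 1: v0=B3 v1=C4 (m2)
bar 2: v0=C4 v1=G4 (P5)
bar 3: v0=B3 v1=E4 (P4)
bar 4: v0=G3 v1=G4 (P8)
bar 5: v0=A3 v1=A4 (P8)
  R4 @ bar1.0: B3/C4 m2 untreated
  R4 @ bar3.0: B3/E4 P4 untreated
  R8 @ bar4.0: penult P8 not 3rd/6th
  R2 @ bar5.0: G3/E4 M6 -> A3/A4 P8 similar

No (4 violations)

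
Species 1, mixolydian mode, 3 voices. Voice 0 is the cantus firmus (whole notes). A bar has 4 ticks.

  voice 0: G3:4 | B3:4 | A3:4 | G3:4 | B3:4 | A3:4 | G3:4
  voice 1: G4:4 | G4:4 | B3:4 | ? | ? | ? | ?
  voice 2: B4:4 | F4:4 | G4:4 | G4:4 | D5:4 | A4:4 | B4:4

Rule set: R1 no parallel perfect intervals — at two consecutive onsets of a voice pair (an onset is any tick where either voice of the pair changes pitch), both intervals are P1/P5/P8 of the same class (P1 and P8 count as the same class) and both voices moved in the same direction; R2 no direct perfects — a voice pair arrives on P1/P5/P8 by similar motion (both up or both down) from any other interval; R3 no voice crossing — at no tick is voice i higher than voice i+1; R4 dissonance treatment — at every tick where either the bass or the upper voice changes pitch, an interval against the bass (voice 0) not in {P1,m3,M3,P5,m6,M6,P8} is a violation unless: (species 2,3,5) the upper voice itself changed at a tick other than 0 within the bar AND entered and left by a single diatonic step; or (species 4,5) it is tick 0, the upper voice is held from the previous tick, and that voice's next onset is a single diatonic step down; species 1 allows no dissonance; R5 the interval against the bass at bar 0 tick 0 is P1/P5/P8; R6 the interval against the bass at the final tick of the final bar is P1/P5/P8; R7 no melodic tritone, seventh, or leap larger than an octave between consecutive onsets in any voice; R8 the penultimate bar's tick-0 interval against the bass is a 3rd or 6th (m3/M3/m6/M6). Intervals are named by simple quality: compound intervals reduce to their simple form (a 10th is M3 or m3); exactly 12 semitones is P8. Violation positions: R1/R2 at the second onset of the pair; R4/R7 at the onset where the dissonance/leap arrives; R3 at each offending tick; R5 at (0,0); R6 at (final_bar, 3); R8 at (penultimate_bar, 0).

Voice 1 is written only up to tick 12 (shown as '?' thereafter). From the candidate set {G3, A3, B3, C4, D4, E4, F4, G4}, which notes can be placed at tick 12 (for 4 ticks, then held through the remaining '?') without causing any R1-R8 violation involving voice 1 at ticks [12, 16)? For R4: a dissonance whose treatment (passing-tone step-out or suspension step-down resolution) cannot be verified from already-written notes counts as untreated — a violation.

{B3, D4, E4, G4}

G3: violates R2
A3: violates R4
B3: legal
C4: violates R4
D4: legal
E4: legal
F4: violates R4,R7
G4: legal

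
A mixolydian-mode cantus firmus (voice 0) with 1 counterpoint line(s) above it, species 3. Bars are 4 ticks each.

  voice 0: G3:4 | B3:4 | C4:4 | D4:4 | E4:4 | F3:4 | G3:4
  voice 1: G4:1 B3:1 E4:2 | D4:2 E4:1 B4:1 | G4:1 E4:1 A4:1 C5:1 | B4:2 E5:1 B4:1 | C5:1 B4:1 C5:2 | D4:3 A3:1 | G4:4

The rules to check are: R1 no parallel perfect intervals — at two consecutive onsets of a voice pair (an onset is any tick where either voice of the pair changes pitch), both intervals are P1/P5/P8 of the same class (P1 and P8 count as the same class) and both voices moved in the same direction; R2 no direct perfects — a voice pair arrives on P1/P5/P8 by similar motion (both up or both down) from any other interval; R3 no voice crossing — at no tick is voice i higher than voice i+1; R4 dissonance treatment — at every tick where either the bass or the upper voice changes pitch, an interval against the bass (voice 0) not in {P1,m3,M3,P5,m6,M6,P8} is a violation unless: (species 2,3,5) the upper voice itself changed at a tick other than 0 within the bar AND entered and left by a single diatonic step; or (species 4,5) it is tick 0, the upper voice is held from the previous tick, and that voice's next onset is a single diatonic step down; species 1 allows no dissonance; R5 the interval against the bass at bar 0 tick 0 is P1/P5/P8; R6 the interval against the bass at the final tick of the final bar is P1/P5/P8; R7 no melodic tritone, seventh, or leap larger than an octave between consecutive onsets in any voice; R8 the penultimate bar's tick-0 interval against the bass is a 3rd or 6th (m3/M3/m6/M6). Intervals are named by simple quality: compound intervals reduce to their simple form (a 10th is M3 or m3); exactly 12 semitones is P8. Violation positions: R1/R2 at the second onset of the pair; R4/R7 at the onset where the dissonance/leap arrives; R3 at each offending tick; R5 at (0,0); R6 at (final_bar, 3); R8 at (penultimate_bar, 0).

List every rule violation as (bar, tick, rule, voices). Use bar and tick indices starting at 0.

bar 0: v0=G3 v1=G4 downbeat P8
bar 1: v0=B3 v1=D4 downbeat m3
bar 2: v0=C4 v1=G4 downbeat P5
bar 3: v0=D4 v1=B4 downbeat M6
bar 4: v0=E4 v1=C5 downbeat m6
bar 5: v0=F3 v1=D4 downbeat M6
bar 6: v0=G3 v1=G4 downbeat P8
  -> R4 @ bar 1 tick 2 v(0, 1): B3/E4 P4 untreated
  -> R4 @ bar 3 tick 2 v(0, 1): D4/E5 M2 untreated
  -> R7 @ bar 5 tick 0 v(0,): E4->F3 leap 11st
  -> R7 @ bar 5 tick 0 v(1,): C5->D4 leap 10st
  -> R2 @ bar 6 tick 0 v(0, 1): F3/A3 M3 -> G3/G4 P8 similar
  -> R7 @ bar 6 tick 0 v(1,): A3->G4 leap 10st

(1, 2, R4, (0, 1))
(3, 2, R4, (0, 1))
(5, 0, R7, (0,))
(5, 0, R7, (1,))
(6, 0, R2, (0, 1))
(6, 0, R7, (1,))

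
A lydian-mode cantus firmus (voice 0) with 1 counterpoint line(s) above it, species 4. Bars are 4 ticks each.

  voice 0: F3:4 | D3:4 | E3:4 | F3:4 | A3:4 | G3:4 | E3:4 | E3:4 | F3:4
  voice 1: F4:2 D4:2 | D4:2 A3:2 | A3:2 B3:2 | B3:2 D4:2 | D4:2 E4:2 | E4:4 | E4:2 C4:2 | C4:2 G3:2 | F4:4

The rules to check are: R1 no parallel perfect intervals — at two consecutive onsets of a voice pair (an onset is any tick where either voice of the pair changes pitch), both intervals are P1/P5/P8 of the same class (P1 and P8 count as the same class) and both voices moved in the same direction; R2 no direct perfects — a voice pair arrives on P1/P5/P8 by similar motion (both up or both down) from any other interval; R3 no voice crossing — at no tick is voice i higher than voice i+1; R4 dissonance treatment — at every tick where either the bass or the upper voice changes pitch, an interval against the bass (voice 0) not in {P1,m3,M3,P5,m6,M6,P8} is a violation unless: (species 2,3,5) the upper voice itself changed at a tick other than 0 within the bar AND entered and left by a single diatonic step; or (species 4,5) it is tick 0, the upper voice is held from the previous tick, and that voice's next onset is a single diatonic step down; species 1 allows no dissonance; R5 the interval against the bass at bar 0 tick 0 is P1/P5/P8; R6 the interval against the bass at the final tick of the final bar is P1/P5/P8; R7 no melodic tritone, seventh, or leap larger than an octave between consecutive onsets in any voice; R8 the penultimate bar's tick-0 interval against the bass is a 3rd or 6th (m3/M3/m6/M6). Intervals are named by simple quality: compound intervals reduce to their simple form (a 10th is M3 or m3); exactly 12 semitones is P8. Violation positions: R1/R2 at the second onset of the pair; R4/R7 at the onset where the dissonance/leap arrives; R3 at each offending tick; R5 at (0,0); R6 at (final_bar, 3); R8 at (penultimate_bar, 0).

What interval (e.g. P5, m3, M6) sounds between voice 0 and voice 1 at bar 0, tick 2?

voice 0=F3 voice 1=D4 -> M6

M6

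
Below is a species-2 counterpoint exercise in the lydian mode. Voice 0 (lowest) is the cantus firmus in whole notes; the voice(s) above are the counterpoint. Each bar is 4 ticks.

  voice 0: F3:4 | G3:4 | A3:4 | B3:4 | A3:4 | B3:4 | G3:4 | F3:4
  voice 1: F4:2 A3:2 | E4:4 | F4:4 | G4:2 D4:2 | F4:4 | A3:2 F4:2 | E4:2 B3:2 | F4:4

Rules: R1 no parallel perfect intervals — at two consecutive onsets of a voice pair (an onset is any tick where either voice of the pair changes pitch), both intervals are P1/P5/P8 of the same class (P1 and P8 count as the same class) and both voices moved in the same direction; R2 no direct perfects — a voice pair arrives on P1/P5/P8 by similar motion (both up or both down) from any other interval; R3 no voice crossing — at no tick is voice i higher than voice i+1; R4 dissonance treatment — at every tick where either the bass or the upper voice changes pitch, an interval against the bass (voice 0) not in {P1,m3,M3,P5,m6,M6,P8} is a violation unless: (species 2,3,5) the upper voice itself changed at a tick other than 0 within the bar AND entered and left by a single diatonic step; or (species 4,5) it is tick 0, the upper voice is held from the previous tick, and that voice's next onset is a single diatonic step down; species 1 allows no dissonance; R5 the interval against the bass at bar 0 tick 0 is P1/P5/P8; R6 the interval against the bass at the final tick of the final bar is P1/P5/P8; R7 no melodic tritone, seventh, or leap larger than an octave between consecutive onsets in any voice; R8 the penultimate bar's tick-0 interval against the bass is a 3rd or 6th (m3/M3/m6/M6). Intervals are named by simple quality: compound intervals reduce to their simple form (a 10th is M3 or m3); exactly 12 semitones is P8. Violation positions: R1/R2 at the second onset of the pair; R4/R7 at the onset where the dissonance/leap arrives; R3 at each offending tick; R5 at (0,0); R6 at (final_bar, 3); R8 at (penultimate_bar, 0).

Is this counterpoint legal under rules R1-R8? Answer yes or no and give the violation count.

No (5 violations)

bar 0: v0=F3 v1=F4 (P8)
bar 1: v0=G3 v1=E4 (M6)
bar 2: v0=A3 v1=F4 (m6)
bar 3: v0=B3 v1=G4 (m6)
bar 4: v0=A3 v1=F4 (m6)
bar 5: v0=B3 v1=A3 (M2)
bar 6: v0=G3 v1=E4 (M6)
bar 7: v0=F3 v1=F4 (P8)
  R3 @ bar5.0: B3 above A3
  R4 @ bar5.0: B3/A3 M2 untreated
  R3 @ bar5.1: B3 above A3
  R4 @ bar5.2: B3/F4 TT untreated
  R7 @ bar7.0: B3->F4 leap 6st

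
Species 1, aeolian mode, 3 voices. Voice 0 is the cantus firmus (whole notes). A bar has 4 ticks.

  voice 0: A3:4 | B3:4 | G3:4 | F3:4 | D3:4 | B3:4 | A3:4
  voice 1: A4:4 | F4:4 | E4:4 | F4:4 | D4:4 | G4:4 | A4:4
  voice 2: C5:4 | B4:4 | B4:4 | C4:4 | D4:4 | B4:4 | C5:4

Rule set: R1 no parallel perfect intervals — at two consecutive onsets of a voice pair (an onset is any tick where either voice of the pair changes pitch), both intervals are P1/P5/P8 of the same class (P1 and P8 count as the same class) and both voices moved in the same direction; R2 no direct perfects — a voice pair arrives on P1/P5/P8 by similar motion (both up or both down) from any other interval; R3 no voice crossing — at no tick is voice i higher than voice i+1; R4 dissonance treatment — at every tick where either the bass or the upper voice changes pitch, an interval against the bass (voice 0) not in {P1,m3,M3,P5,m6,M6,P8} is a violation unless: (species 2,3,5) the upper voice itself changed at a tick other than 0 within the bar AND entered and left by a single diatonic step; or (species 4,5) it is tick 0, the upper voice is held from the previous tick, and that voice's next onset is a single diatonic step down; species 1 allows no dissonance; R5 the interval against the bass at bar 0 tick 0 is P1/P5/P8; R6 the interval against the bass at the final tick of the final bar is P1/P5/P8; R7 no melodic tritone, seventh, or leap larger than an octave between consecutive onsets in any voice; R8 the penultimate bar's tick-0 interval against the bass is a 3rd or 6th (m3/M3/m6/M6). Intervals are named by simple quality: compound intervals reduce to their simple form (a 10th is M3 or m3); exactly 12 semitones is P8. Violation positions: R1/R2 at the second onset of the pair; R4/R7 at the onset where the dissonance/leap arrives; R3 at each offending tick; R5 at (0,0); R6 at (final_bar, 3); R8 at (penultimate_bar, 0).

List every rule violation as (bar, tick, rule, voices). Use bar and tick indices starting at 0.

bar 0: v0=A3 v1=A4 v2=C5 downbeat m3
bar 1: v0=B3 v1=F4 v2=B4 downbeat P8
bar 2: v0=G3 v1=E4 v2=B4 downbeat M3
bar 3: v0=F3 v1=F4 v2=C4 downbeat P5
bar 4: v0=D3 v1=D4 v2=D4 downbeat P8
bar 5: v0=B3 v1=G4 v2=B4 downbeat P8
bar 6: v0=A3 v1=A4 v2=C5 downbeat m3
  -> R5 @ bar 0 tick 0 v(0, 2): opens on m3
  -> R4 @ bar 1 tick 0 v(0, 1): B3/F4 TT untreated
  -> R2 @ bar 3 tick 0 v(0, 2): G3/B4 M3 -> F3/C4 P5 similar
  -> R3 @ bar 3 tick 0 v(1, 2): F4 above C4
  -> R7 @ bar 3 tick 0 v(2,): B4->C4 leap 11st
  -> R3 @ bar 3 tick 1 v(1, 2): F4 above C4
  -> R3 @ bar 3 tick 2 v(1, 2): F4 above C4
  -> R3 @ bar 3 tick 3 v(1, 2): F4 above C4
  -> R1 @ bar 4 tick 0 v(0, 1): F3/F4 P8 -> D3/D4 P8 similar
  -> R1 @ bar 5 tick 0 v(0, 2): D3/D4 P8 -> B3/B4 P8 similar
  -> R8 @ bar 5 tick 0 v(0, 2): penult P8 not 3rd/6th
  -> R6 @ bar 6 tick 3 v(0, 2): closes on m3

(0, 0, R5, (0, 2))
(1, 0, R4, (0, 1))
(3, 0, R2, (0, 2))
(3, 0, R3, (1, 2))
(3, 0, R7, (2,))
(3, 1, R3, (1, 2))
(3, 2, R3, (1, 2))
(3, 3, R3, (1, 2))
(4, 0, R1, (0, 1))
(5, 0, R1, (0, 2))
(5, 0, R8, (0, 2))
(6, 3, R6, (0, 2))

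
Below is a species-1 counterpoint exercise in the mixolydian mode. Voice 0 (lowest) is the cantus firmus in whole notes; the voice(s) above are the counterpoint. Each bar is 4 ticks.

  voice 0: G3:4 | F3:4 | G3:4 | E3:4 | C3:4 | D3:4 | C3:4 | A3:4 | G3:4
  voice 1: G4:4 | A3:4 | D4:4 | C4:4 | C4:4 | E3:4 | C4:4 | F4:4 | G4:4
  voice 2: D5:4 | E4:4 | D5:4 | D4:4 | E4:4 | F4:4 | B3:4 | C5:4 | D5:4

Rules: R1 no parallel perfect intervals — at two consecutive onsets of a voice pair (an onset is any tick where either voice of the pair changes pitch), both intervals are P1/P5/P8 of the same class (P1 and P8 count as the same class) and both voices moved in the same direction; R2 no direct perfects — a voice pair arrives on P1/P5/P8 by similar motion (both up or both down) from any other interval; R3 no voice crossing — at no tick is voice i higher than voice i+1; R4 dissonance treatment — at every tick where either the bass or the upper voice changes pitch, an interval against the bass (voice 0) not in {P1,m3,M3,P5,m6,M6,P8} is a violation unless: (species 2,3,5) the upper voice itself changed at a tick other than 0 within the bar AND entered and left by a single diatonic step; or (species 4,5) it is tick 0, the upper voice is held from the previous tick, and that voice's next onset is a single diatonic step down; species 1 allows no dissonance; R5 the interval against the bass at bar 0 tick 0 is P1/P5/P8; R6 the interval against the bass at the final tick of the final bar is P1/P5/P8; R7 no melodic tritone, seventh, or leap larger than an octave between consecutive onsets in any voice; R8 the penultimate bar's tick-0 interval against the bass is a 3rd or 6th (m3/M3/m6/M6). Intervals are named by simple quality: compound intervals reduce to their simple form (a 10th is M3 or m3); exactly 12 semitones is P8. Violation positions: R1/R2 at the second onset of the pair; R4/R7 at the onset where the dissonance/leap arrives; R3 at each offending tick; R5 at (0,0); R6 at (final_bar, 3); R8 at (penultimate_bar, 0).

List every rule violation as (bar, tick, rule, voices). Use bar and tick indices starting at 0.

bar 0: v0=G3 v1=G4 v2=D5 downbeat P5
bar 1: v0=F3 v1=A3 v2=E4 downbeat M7
bar 2: v0=G3 v1=D4 v2=D5 downbeat P5
bar 3: v0=E3 v1=C4 v2=D4 downbeat m7
bar 4: v0=C3 v1=C4 v2=E4 downbeat M3
bar 5: v0=D3 v1=E3 v2=F4 downbeat m3
bar 6: v0=C3 v1=C4 v2=B3 downbeat M7
bar 7: v0=A3 v1=F4 v2=C5 downbeat m3
bar 8: v0=G3 v1=G4 v2=D5 downbeat P5
  -> R1 @ bar 1 tick 0 v(1, 2): G4/D5 P5 -> A3/E4 P5 similar
  -> R4 @ bar 1 tick 0 v(0, 2): F3/E4 M7 untreated
  -> R7 @ bar 1 tick 0 v(1,): G4->A3 leap 10st
  -> R7 @ bar 1 tick 0 v(2,): D5->E4 leap 10st
  -> R2 @ bar 2 tick 0 v(0, 1): F3/A3 M3 -> G3/D4 P5 similar
  -> R2 @ bar 2 tick 0 v(0, 2): F3/E4 M7 -> G3/D5 P5 similar
  -> R2 @ bar 2 tick 0 v(1, 2): A3/E4 P5 -> D4/D5 P8 similar
  -> R7 @ bar 2 tick 0 v(2,): E4->D5 leap 10st
  -> R4 @ bar 3 tick 0 v(0, 2): E3/D4 m7 untreated
  -> R4 @ bar 5 tick 0 v(0, 1): D3/E3 M2 untreated
  -> R3 @ bar 6 tick 0 v(1, 2): C4 above B3
  -> R4 @ bar 6 tick 0 v(0, 2): C3/B3 M7 untreated
  -> R7 @ bar 6 tick 0 v(2,): F4->B3 leap 6st
  -> R3 @ bar 6 tick 1 v(1, 2): C4 above B3
  -> R3 @ bar 6 tick 2 v(1, 2): C4 above B3
  -> R3 @ bar 6 tick 3 v(1, 2): C4 above B3
  -> R2 @ bar 7 tick 0 v(1, 2): C4/B3 m2 -> F4/C5 P5 similar
  -> R7 @ bar 7 tick 0 v(2,): B3->C5 leap 13st
  -> R1 @ bar 8 tick 0 v(1, 2): F4/C5 P5 -> G4/D5 P5 similar

(1, 0, R1, (1, 2))
(1, 0, R4, (0, 2))
(1, 0, R7, (1,))
(1, 0, R7, (2,))
(2, 0, R2, (0, 1))
(2, 0, R2, (0, 2))
(2, 0, R2, (1, 2))
(2, 0, R7, (2,))
(3, 0, R4, (0, 2))
(5, 0, R4, (0, 1))
(6, 0, R3, (1, 2))
(6, 0, R4, (0, 2))
(6, 0, R7, (2,))
(6, 1, R3, (1, 2))
(6, 2, R3, (1, 2))
(6, 3, R3, (1, 2))
(7, 0, R2, (1, 2))
(7, 0, R7, (2,))
(8, 0, R1, (1, 2))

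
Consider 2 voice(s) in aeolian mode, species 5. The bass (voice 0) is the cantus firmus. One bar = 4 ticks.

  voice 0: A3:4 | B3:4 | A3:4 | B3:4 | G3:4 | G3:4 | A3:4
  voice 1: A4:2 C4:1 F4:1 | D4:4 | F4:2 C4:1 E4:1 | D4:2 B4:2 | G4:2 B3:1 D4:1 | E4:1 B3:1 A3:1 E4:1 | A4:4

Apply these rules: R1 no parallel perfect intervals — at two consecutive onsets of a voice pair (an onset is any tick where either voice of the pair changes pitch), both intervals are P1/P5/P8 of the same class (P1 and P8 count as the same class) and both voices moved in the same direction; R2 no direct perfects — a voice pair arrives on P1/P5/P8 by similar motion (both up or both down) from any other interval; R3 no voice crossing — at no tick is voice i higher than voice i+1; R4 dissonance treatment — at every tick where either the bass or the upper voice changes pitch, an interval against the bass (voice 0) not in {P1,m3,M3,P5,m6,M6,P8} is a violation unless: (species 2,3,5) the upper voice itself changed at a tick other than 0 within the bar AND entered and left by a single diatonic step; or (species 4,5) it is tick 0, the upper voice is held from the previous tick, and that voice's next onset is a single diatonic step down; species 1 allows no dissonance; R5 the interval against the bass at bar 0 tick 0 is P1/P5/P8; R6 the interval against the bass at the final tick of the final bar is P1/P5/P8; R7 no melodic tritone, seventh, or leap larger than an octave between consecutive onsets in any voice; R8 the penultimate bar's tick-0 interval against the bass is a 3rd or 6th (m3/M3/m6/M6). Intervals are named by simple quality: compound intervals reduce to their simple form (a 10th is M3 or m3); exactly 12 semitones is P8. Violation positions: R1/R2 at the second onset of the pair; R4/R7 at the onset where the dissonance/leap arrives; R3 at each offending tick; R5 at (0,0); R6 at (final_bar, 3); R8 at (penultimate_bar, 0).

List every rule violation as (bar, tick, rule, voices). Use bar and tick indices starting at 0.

bar 0: v0=A3 v1=A4 downbeat P8
bar 1: v0=B3 v1=D4 downbeat m3
bar 2: v0=A3 v1=F4 downbeat m6
bar 3: v0=B3 v1=D4 downbeat m3
bar 4: v0=G3 v1=G4 downbeat P8
bar 5: v0=G3 v1=E4 downbeat M6
bar 6: v0=A3 v1=A4 downbeat P8
  -> R1 @ bar 4 tick 0 v(0, 1): B3/B4 P8 -> G3/G4 P8 similar
  -> R4 @ bar 5 tick 2 v(0, 1): G3/A3 M2 untreated
  -> R2 @ bar 6 tick 0 v(0, 1): G3/E4 M6 -> A3/A4 P8 similar

(4, 0, R1, (0, 1))
(5, 2, R4, (0, 1))
(6, 0, R2, (0, 1))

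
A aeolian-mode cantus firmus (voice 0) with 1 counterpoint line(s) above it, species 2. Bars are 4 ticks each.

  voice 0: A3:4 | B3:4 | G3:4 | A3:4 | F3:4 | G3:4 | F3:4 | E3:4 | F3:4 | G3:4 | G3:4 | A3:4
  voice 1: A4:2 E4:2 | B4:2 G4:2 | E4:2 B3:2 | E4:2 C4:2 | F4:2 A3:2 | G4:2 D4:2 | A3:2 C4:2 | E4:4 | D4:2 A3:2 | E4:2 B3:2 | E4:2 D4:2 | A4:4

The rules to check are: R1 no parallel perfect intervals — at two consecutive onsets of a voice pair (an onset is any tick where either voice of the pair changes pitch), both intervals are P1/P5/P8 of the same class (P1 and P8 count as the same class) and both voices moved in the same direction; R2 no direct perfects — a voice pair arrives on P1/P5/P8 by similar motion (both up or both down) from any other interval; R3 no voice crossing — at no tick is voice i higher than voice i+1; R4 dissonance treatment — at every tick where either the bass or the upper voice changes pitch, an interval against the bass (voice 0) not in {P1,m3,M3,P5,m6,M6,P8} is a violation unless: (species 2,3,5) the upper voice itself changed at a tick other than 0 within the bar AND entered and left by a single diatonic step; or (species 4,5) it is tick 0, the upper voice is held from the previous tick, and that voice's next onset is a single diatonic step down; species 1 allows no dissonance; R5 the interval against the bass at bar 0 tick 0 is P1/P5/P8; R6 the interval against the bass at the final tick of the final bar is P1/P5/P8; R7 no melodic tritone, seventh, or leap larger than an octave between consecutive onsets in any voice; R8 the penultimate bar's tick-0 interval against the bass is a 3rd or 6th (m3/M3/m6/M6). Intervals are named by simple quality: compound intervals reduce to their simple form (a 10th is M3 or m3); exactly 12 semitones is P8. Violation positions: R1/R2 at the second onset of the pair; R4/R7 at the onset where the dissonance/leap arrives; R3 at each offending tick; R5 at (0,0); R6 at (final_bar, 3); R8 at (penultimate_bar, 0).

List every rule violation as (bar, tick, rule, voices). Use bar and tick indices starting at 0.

bar 0: v0=A3 v1=A4 downbeat P8
bar 1: v0=B3 v1=B4 downbeat P8
bar 2: v0=G3 v1=E4 downbeat M6
bar 3: v0=A3 v1=E4 downbeat P5
bar 4: v0=F3 v1=F4 downbeat P8
bar 5: v0=G3 v1=G4 downbeat P8
bar 6: v0=F3 v1=A3 downbeat M3
bar 7: v0=E3 v1=E4 downbeat P8
bar 8: v0=F3 v1=D4 downbeat M6
bar 9: v0=G3 v1=E4 downbeat M6
bar 10: v0=G3 v1=E4 downbeat M6
bar 11: v0=A3 v1=A4 downbeat P8
  -> R2 @ bar 1 tick 0 v(0, 1): A3/E4 P5 -> B3/B4 P8 similar
  -> R2 @ bar 3 tick 0 v(0, 1): G3/B3 M3 -> A3/E4 P5 similar
  -> R2 @ bar 5 tick 0 v(0, 1): F3/A3 M3 -> G3/G4 P8 similar
  -> R7 @ bar 5 tick 0 v(1,): A3->G4 leap 10st
  -> R2 @ bar 11 tick 0 v(0, 1): G3/D4 P5 -> A3/A4 P8 similar

(1, 0, R2, (0, 1))
(3, 0, R2, (0, 1))
(5, 0, R2, (0, 1))
(5, 0, R7, (1,))
(11, 0, R2, (0, 1))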